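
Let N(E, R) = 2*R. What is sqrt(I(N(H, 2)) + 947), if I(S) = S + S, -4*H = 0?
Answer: sqrt(955) ≈ 30.903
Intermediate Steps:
H = 0 (H = -1/4*0 = 0)
I(S) = 2*S
sqrt(I(N(H, 2)) + 947) = sqrt(2*(2*2) + 947) = sqrt(2*4 + 947) = sqrt(8 + 947) = sqrt(955)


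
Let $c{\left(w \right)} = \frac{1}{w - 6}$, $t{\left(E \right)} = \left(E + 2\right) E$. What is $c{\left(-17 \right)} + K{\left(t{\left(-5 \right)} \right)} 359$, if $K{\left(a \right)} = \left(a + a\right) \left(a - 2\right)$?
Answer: $\frac{3220229}{23} \approx 1.4001 \cdot 10^{5}$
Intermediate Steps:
$t{\left(E \right)} = E \left(2 + E\right)$ ($t{\left(E \right)} = \left(2 + E\right) E = E \left(2 + E\right)$)
$K{\left(a \right)} = 2 a \left(-2 + a\right)$
$c{\left(w \right)} = \frac{1}{-6 + w}$
$c{\left(-17 \right)} + K{\left(t{\left(-5 \right)} \right)} 359 = \frac{1}{-6 - 17} + 2 \left(- 5 \left(2 - 5\right)\right) \left(-2 - 5 \left(2 - 5\right)\right) 359 = \frac{1}{-23} + 2 \left(\left(-5\right) \left(-3\right)\right) \left(-2 - -15\right) 359 = - \frac{1}{23} + 2 \cdot 15 \left(-2 + 15\right) 359 = - \frac{1}{23} + 2 \cdot 15 \cdot 13 \cdot 359 = - \frac{1}{23} + 390 \cdot 359 = - \frac{1}{23} + 140010 = \frac{3220229}{23}$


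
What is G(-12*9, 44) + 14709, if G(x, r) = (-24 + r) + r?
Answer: 14773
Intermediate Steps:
G(x, r) = -24 + 2*r
G(-12*9, 44) + 14709 = (-24 + 2*44) + 14709 = (-24 + 88) + 14709 = 64 + 14709 = 14773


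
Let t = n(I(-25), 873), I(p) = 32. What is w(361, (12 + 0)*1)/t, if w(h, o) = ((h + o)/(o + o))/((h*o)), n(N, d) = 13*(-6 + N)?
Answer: 373/35141184 ≈ 1.0614e-5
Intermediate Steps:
n(N, d) = -78 + 13*N
w(h, o) = (h + o)/(2*h*o**2) (w(h, o) = ((h + o)/((2*o)))*(1/(h*o)) = ((h + o)*(1/(2*o)))*(1/(h*o)) = ((h + o)/(2*o))*(1/(h*o)) = (h + o)/(2*h*o**2))
t = 338 (t = -78 + 13*32 = -78 + 416 = 338)
w(361, (12 + 0)*1)/t = ((1/2)*(361 + (12 + 0)*1)/(361*((12 + 0)*1)**2))/338 = ((1/2)*(1/361)*(361 + 12*1)/(12*1)**2)*(1/338) = ((1/2)*(1/361)*(361 + 12)/12**2)*(1/338) = ((1/2)*(1/361)*(1/144)*373)*(1/338) = (373/103968)*(1/338) = 373/35141184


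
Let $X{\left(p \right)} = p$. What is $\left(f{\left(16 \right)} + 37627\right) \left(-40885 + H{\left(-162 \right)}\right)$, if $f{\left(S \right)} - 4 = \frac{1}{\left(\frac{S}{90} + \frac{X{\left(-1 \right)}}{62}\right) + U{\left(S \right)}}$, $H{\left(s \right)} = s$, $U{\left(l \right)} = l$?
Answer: $- \frac{69649461294917}{45091} \approx -1.5446 \cdot 10^{9}$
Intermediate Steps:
$f{\left(S \right)} = 4 + \frac{1}{- \frac{1}{62} + \frac{91 S}{90}}$ ($f{\left(S \right)} = 4 + \frac{1}{\left(\frac{S}{90} - \frac{1}{62}\right) + S} = 4 + \frac{1}{\left(- \frac{1}{62} + \frac{S}{90}\right) + S} = 4 + \frac{1}{- \frac{1}{62} + \frac{91 S}{90}}$)
$\left(f{\left(16 \right)} + 37627\right) \left(-40885 + H{\left(-162 \right)}\right) = \left(\frac{2 \left(1305 + 5642 \cdot 16\right)}{-45 + 2821 \cdot 16} + 37627\right) \left(-40885 - 162\right) = \left(\frac{2 \left(1305 + 90272\right)}{-45 + 45136} + 37627\right) \left(-41047\right) = \left(2 \cdot \frac{1}{45091} \cdot 91577 + 37627\right) \left(-41047\right) = \left(\frac{183154}{45091} + 37627\right) \left(-41047\right) = \frac{1696822211}{45091} \left(-41047\right) = - \frac{69649461294917}{45091}$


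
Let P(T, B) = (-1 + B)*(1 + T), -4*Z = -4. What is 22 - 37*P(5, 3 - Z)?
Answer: -200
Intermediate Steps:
Z = 1 (Z = -¼*(-4) = 1)
P(T, B) = (1 + T)*(-1 + B)
22 - 37*P(5, 3 - Z) = 22 - 37*(-1 + (3 - 1*1) - 1*5 + (3 - 1*1)*5) = 22 - 37*(-1 + (3 - 1) - 5 + (3 - 1)*5) = 22 - 37*(-1 + 2 - 5 + 2*5) = 22 - 37*(-1 + 2 - 5 + 10) = 22 - 37*6 = 22 - 222 = -200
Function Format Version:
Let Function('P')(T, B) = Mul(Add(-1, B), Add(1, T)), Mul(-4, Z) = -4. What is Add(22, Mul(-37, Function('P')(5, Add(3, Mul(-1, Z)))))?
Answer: -200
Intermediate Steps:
Z = 1 (Z = Mul(Rational(-1, 4), -4) = 1)
Function('P')(T, B) = Mul(Add(1, T), Add(-1, B))
Add(22, Mul(-37, Function('P')(5, Add(3, Mul(-1, Z))))) = Add(22, Mul(-37, Add(-1, Add(3, Mul(-1, 1)), Mul(-1, 5), Mul(Add(3, Mul(-1, 1)), 5)))) = Add(22, Mul(-37, Add(-1, Add(3, -1), -5, Mul(Add(3, -1), 5)))) = Add(22, Mul(-37, Add(-1, 2, -5, Mul(2, 5)))) = Add(22, Mul(-37, Add(-1, 2, -5, 10))) = Add(22, Mul(-37, 6)) = Add(22, -222) = -200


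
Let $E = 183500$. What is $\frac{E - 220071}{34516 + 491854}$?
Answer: $- \frac{36571}{526370} \approx -0.069478$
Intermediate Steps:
$\frac{E - 220071}{34516 + 491854} = \frac{183500 - 220071}{34516 + 491854} = - \frac{36571}{526370}$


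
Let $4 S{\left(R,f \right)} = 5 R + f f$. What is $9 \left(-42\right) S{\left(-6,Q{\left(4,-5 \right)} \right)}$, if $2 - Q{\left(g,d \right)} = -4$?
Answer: $-567$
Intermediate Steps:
$Q{\left(g,d \right)} = 6$ ($Q{\left(g,d \right)} = 2 - -4 = 2 + 4 = 6$)
$S{\left(R,f \right)} = \frac{f^{2}}{4} + \frac{5 R}{4}$ ($S{\left(R,f \right)} = \frac{5 R + f f}{4} = \frac{5 R + f^{2}}{4} = \frac{f^{2} + 5 R}{4} = \frac{f^{2}}{4} + \frac{5 R}{4}$)
$9 \left(-42\right) S{\left(-6,Q{\left(4,-5 \right)} \right)} = 9 \left(-42\right) \left(\frac{6^{2}}{4} + \frac{5}{4} \left(-6\right)\right) = - 378 \left(\frac{1}{4} \cdot 36 - \frac{15}{2}\right) = - 378 \left(9 - \frac{15}{2}\right) = \left(-378\right) \frac{3}{2} = -567$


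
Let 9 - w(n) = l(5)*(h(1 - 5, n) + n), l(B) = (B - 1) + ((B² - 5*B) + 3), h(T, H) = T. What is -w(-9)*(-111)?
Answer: 11100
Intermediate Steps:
l(B) = 2 + B² - 4*B (l(B) = (-1 + B) + (3 + B² - 5*B) = 2 + B² - 4*B)
w(n) = 37 - 7*n (w(n) = 9 - (2 + 5² - 4*5)*((1 - 5) + n) = 9 - (2 + 25 - 20)*(-4 + n) = 9 - 7*(-4 + n) = 9 - (-28 + 7*n) = 9 + (28 - 7*n) = 37 - 7*n)
-w(-9)*(-111) = -(37 - 7*(-9))*(-111) = -(37 + 63)*(-111) = -100*(-111) = -1*(-11100) = 11100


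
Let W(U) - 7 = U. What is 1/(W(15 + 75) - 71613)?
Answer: -1/71516 ≈ -1.3983e-5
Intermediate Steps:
W(U) = 7 + U
1/(W(15 + 75) - 71613) = 1/((7 + (15 + 75)) - 71613) = 1/((7 + 90) - 71613) = 1/(97 - 71613) = 1/(-71516) = -1/71516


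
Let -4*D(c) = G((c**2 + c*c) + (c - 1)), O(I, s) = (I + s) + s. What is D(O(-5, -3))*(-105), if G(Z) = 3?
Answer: 315/4 ≈ 78.750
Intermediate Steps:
O(I, s) = I + 2*s
D(c) = -3/4 (D(c) = -1/4*3 = -3/4)
D(O(-5, -3))*(-105) = -3/4*(-105) = 315/4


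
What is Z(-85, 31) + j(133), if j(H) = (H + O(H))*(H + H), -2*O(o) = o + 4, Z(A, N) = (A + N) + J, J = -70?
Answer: 17033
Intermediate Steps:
Z(A, N) = -70 + A + N (Z(A, N) = (A + N) - 70 = -70 + A + N)
O(o) = -2 - o/2 (O(o) = -(o + 4)/2 = -(4 + o)/2 = -2 - o/2)
j(H) = 2*H*(-2 + H/2) (j(H) = (H + (-2 - H/2))*(H + H) = (-2 + H/2)*(2*H) = 2*H*(-2 + H/2))
Z(-85, 31) + j(133) = (-70 - 85 + 31) + 133*(-4 + 133) = -124 + 133*129 = -124 + 17157 = 17033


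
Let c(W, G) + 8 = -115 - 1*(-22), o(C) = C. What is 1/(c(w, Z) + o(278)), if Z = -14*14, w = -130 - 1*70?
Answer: 1/177 ≈ 0.0056497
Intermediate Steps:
w = -200 (w = -130 - 70 = -200)
Z = -196
c(W, G) = -101 (c(W, G) = -8 + (-115 - 1*(-22)) = -8 + (-115 + 22) = -8 - 93 = -101)
1/(c(w, Z) + o(278)) = 1/(-101 + 278) = 1/177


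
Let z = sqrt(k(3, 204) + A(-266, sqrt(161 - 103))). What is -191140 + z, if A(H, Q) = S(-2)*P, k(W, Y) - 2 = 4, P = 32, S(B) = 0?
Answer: -191140 + sqrt(6) ≈ -1.9114e+5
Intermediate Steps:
k(W, Y) = 6 (k(W, Y) = 2 + 4 = 6)
A(H, Q) = 0 (A(H, Q) = 0*32 = 0)
z = sqrt(6) (z = sqrt(6 + 0) = sqrt(6) ≈ 2.4495)
-191140 + z = -191140 + sqrt(6)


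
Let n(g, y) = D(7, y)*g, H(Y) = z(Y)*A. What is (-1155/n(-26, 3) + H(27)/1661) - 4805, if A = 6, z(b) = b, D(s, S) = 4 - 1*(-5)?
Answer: -621874069/129558 ≈ -4800.0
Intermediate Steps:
D(s, S) = 9 (D(s, S) = 4 + 5 = 9)
H(Y) = 6*Y (H(Y) = Y*6 = 6*Y)
n(g, y) = 9*g
(-1155/n(-26, 3) + H(27)/1661) - 4805 = (-1155/(9*(-26)) + (6*27)/1661) - 4805 = (-1155/(-234) + 162*(1/1661)) - 4805 = (-1155*(-1/234) + 162/1661) - 4805 = (385/78 + 162/1661) - 4805 = 652121/129558 - 4805 = -621874069/129558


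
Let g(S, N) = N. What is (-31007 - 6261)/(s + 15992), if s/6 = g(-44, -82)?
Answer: -9317/3875 ≈ -2.4044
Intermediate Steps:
s = -492 (s = 6*(-82) = -492)
(-31007 - 6261)/(s + 15992) = (-31007 - 6261)/(-492 + 15992) = -37268/15500 = -37268*1/15500 = -9317/3875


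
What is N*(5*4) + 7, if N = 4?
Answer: 87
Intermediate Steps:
N*(5*4) + 7 = 4*(5*4) + 7 = 4*20 + 7 = 80 + 7 = 87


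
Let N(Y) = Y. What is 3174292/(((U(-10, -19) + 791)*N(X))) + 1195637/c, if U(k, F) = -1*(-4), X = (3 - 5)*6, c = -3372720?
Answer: -178623408187/536262480 ≈ -333.09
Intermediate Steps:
X = -12 (X = -2*6 = -12)
U(k, F) = 4
3174292/(((U(-10, -19) + 791)*N(X))) + 1195637/c = 3174292/(((4 + 791)*(-12))) + 1195637/(-3372720) = 3174292/((795*(-12))) + 1195637*(-1/3372720) = 3174292/(-9540) - 1195637/3372720 = 3174292*(-1/9540) - 1195637/3372720 = -793573/2385 - 1195637/3372720 = -178623408187/536262480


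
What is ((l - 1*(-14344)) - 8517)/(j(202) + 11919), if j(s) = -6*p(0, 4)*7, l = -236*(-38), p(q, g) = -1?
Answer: 14795/11961 ≈ 1.2369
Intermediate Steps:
l = 8968
j(s) = 42 (j(s) = -6*(-1)*7 = 6*7 = 42)
((l - 1*(-14344)) - 8517)/(j(202) + 11919) = ((8968 - 1*(-14344)) - 8517)/(42 + 11919) = ((8968 + 14344) - 8517)/11961 = (23312 - 8517)*(1/11961) = 14795*(1/11961) = 14795/11961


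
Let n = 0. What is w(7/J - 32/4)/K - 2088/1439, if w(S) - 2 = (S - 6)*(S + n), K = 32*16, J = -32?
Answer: -919568337/754450432 ≈ -1.2189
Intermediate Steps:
K = 512
w(S) = 2 + S*(-6 + S) (w(S) = 2 + (S - 6)*(S + 0) = 2 + (-6 + S)*S = 2 + S*(-6 + S))
w(7/J - 32/4)/K - 2088/1439 = (2 + (7/(-32) - 32/4)² - 6*(7/(-32) - 32/4))/512 - 2088/1439 = (2 + (7*(-1/32) - 32*¼)² - 6*(7*(-1/32) - 32*¼))*(1/512) - 2088*1/1439 = (2 + (-7/32 - 8)² - 6*(-7/32 - 8))*(1/512) - 2088/1439 = (2 + (-263/32)² - 6*(-263/32))*(1/512) - 2088/1439 = (2 + 69169/1024 + 789/16)*(1/512) - 2088/1439 = (121713/1024)*(1/512) - 2088/1439 = 121713/524288 - 2088/1439 = -919568337/754450432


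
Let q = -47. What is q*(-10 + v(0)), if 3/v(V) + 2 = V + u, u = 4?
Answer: 799/2 ≈ 399.50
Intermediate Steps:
v(V) = 3/(2 + V) (v(V) = 3/(-2 + (V + 4)) = 3/(-2 + (4 + V)) = 3/(2 + V))
q*(-10 + v(0)) = -47*(-10 + 3/(2 + 0)) = -47*(-10 + 3/2) = -47*(-17/2) = 799/2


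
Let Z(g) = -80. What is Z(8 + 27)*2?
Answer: -160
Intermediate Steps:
Z(8 + 27)*2 = -80*2 = -160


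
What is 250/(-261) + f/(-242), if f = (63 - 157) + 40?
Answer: -23203/31581 ≈ -0.73471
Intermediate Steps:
f = -54 (f = -94 + 40 = -54)
250/(-261) + f/(-242) = 250/(-261) - 54/(-242) = 250*(-1/261) - 54*(-1/242) = -250/261 + 27/121 = -23203/31581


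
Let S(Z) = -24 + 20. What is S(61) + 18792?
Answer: 18788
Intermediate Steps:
S(Z) = -4
S(61) + 18792 = -4 + 18792 = 18788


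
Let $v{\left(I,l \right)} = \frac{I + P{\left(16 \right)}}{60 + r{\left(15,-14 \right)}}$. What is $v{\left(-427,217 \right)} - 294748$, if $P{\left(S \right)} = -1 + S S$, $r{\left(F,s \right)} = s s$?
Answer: $- \frac{18863915}{64} \approx -2.9475 \cdot 10^{5}$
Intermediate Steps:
$r{\left(F,s \right)} = s^{2}$
$P{\left(S \right)} = -1 + S^{2}$
$v{\left(I,l \right)} = \frac{255}{256} + \frac{I}{256}$ ($v{\left(I,l \right)} = \frac{I - \left(1 - 16^{2}\right)}{60 + \left(-14\right)^{2}} = \frac{I + \left(-1 + 256\right)}{60 + 196} = \frac{I + 255}{256} = \left(255 + I\right) \frac{1}{256} = \frac{255}{256} + \frac{I}{256}$)
$v{\left(-427,217 \right)} - 294748 = \left(\frac{255}{256} + \frac{1}{256} \left(-427\right)\right) - 294748 = \left(\frac{255}{256} - \frac{427}{256}\right) - 294748 = - \frac{43}{64} - 294748 = - \frac{18863915}{64}$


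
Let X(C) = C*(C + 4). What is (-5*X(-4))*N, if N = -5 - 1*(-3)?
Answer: 0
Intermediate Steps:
X(C) = C*(4 + C)
N = -2 (N = -5 + 3 = -2)
(-5*X(-4))*N = -(-20)*(4 - 4)*(-2) = -(-20)*0*(-2) = -5*0*(-2) = 0*(-2) = 0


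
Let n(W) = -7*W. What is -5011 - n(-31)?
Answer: -5228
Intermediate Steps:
-5011 - n(-31) = -5011 - (-7)*(-31) = -5011 - 1*217 = -5011 - 217 = -5228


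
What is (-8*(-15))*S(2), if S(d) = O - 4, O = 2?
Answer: -240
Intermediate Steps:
S(d) = -2 (S(d) = 2 - 4 = -2)
(-8*(-15))*S(2) = -8*(-15)*(-2) = 120*(-2) = -240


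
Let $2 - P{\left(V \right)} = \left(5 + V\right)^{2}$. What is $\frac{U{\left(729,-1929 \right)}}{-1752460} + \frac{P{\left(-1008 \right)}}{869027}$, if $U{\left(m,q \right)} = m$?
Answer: $- \frac{1763620547903}{1522935056420} \approx -1.158$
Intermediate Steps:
$P{\left(V \right)} = 2 - \left(5 + V\right)^{2}$
$\frac{U{\left(729,-1929 \right)}}{-1752460} + \frac{P{\left(-1008 \right)}}{869027} = \frac{729}{-1752460} + \frac{2 - \left(5 - 1008\right)^{2}}{869027} = 729 \left(- \frac{1}{1752460}\right) + \left(2 - \left(-1003\right)^{2}\right) \frac{1}{869027} = - \frac{729}{1752460} + \left(2 - 1006009\right) \frac{1}{869027} = - \frac{729}{1752460} - \frac{1006007}{869027} = - \frac{1763620547903}{1522935056420}$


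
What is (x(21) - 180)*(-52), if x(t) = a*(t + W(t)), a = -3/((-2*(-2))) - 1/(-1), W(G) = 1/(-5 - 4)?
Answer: 81796/9 ≈ 9088.4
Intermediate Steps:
W(G) = -⅑ (W(G) = 1/(-9) = -⅑)
a = ¼ (a = -3/4 - 1*(-1) = -3*¼ + 1 = -¾ + 1 = ¼ ≈ 0.25000)
x(t) = -1/36 + t/4 (x(t) = (t - ⅑)/4 = (-⅑ + t)/4 = -1/36 + t/4)
(x(21) - 180)*(-52) = ((-1/36 + (¼)*21) - 180)*(-52) = ((-1/36 + 21/4) - 180)*(-52) = (47/9 - 180)*(-52) = -1573/9*(-52) = 81796/9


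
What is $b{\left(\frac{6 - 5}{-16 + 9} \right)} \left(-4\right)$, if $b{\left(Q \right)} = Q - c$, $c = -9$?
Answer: $- \frac{248}{7} \approx -35.429$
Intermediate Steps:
$b{\left(Q \right)} = 9 + Q$ ($b{\left(Q \right)} = Q - -9 = Q + 9 = 9 + Q$)
$b{\left(\frac{6 - 5}{-16 + 9} \right)} \left(-4\right) = \left(9 + \frac{6 - 5}{-16 + 9}\right) \left(-4\right) = \left(9 + 1 \frac{1}{-7}\right) \left(-4\right) = \left(9 + 1 \left(- \frac{1}{7}\right)\right) \left(-4\right) = \left(9 - \frac{1}{7}\right) \left(-4\right) = \frac{62}{7} \left(-4\right) = - \frac{248}{7}$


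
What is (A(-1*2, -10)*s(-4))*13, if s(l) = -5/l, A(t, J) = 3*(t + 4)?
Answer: 195/2 ≈ 97.500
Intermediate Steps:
A(t, J) = 12 + 3*t (A(t, J) = 3*(4 + t) = 12 + 3*t)
(A(-1*2, -10)*s(-4))*13 = ((12 + 3*(-1*2))*(-5/(-4)))*13 = ((12 + 3*(-2))*(-5*(-1/4)))*13 = ((12 - 6)*(5/4))*13 = (6*(5/4))*13 = (15/2)*13 = 195/2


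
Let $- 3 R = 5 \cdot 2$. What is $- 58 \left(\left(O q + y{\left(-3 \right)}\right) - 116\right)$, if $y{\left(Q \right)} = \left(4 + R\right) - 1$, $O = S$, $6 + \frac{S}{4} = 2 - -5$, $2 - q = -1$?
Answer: $\frac{18154}{3} \approx 6051.3$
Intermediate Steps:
$R = - \frac{10}{3}$ ($R = - \frac{5 \cdot 2}{3} = \left(- \frac{1}{3}\right) 10 = - \frac{10}{3} \approx -3.3333$)
$q = 3$ ($q = 2 - -1 = 2 + 1 = 3$)
$S = 4$ ($S = -24 + 4 \left(2 - -5\right) = -24 + 4 \left(2 + 5\right) = -24 + 4 \cdot 7 = -24 + 28 = 4$)
$O = 4$
$y{\left(Q \right)} = - \frac{1}{3}$ ($y{\left(Q \right)} = \left(4 - \frac{10}{3}\right) - 1 = \frac{2}{3} - 1 = - \frac{1}{3}$)
$- 58 \left(\left(O q + y{\left(-3 \right)}\right) - 116\right) = - 58 \left(\left(4 \cdot 3 - \frac{1}{3}\right) - 116\right) = - 58 \left(\left(12 - \frac{1}{3}\right) - 116\right) = - 58 \left(\frac{35}{3} - 116\right) = \left(-58\right) \left(- \frac{313}{3}\right) = \frac{18154}{3}$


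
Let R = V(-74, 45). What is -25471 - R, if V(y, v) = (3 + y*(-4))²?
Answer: -114872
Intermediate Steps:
V(y, v) = (3 - 4*y)²
R = 89401 (R = (-3 + 4*(-74))² = (-3 - 296)² = (-299)² = 89401)
-25471 - R = -25471 - 1*89401 = -25471 - 89401 = -114872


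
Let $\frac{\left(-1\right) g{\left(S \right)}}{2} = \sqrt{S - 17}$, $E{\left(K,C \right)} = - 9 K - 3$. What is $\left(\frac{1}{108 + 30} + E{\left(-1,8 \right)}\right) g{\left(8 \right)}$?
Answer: $- \frac{829 i}{23} \approx - 36.043 i$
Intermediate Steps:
$E{\left(K,C \right)} = -3 - 9 K$
$g{\left(S \right)} = - 2 \sqrt{-17 + S}$ ($g{\left(S \right)} = - 2 \sqrt{S - 17} = - 2 \sqrt{-17 + S}$)
$\left(\frac{1}{108 + 30} + E{\left(-1,8 \right)}\right) g{\left(8 \right)} = \left(\frac{1}{108 + 30} - -6\right) \left(- 2 \sqrt{-17 + 8}\right) = \left(\frac{1}{138} + \left(-3 + 9\right)\right) \left(- 2 \sqrt{-9}\right) = \left(\frac{1}{138} + 6\right) \left(- 2 \cdot 3 i\right) = \frac{829 \left(- 6 i\right)}{138} = - \frac{829 i}{23}$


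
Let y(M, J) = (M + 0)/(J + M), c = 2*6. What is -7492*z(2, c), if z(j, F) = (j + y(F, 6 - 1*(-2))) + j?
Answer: -172316/5 ≈ -34463.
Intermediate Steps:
c = 12
y(M, J) = M/(J + M)
z(j, F) = 2*j + F/(8 + F) (z(j, F) = (j + F/((6 - 1*(-2)) + F)) + j = (j + F/((6 + 2) + F)) + j = (j + F/(8 + F)) + j = 2*j + F/(8 + F))
-7492*z(2, c) = -7492*(12 + 2*2*(8 + 12))/(8 + 12) = -7492*(12 + 2*2*20)/20 = -1873*(12 + 80)/5 = -1873*92/5 = -7492*23/5 = -172316/5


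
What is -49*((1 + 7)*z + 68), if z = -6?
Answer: -980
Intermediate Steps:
-49*((1 + 7)*z + 68) = -49*((1 + 7)*(-6) + 68) = -49*(8*(-6) + 68) = -49*(-48 + 68) = -49*20 = -980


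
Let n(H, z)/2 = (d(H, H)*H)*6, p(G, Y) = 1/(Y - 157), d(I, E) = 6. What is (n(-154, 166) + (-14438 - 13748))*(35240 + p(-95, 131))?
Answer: -17992185243/13 ≈ -1.3840e+9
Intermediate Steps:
p(G, Y) = 1/(-157 + Y)
n(H, z) = 72*H (n(H, z) = 2*((6*H)*6) = 2*(36*H) = 72*H)
(n(-154, 166) + (-14438 - 13748))*(35240 + p(-95, 131)) = (72*(-154) + (-14438 - 13748))*(35240 + 1/(-157 + 131)) = (-11088 - 28186)*(35240 + 1/(-26)) = -39274*(35240 - 1/26) = -39274*916239/26 = -17992185243/13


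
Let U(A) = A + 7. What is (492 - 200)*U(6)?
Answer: 3796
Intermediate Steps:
U(A) = 7 + A
(492 - 200)*U(6) = (492 - 200)*(7 + 6) = 292*13 = 3796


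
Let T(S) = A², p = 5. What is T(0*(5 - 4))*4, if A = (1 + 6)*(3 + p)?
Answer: 12544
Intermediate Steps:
A = 56 (A = (1 + 6)*(3 + 5) = 7*8 = 56)
T(S) = 3136 (T(S) = 56² = 3136)
T(0*(5 - 4))*4 = 3136*4 = 12544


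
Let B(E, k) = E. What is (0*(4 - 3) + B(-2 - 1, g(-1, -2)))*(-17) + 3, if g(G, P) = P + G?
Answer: 54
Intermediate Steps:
g(G, P) = G + P
(0*(4 - 3) + B(-2 - 1, g(-1, -2)))*(-17) + 3 = (0*(4 - 3) + (-2 - 1))*(-17) + 3 = (0*1 - 3)*(-17) + 3 = (0 - 3)*(-17) + 3 = -3*(-17) + 3 = 51 + 3 = 54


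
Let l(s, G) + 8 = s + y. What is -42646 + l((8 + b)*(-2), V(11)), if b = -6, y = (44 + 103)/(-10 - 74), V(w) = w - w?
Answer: -170639/4 ≈ -42660.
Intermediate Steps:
V(w) = 0
y = -7/4 (y = 147/(-84) = 147*(-1/84) = -7/4 ≈ -1.7500)
l(s, G) = -39/4 + s (l(s, G) = -8 + (s - 7/4) = -8 + (-7/4 + s) = -39/4 + s)
-42646 + l((8 + b)*(-2), V(11)) = -42646 + (-39/4 + (8 - 6)*(-2)) = -42646 + (-39/4 + 2*(-2)) = -42646 + (-39/4 - 4) = -42646 - 55/4 = -170639/4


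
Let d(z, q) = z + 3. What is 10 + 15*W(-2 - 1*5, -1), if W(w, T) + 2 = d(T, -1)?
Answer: 10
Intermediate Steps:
d(z, q) = 3 + z
W(w, T) = 1 + T (W(w, T) = -2 + (3 + T) = 1 + T)
10 + 15*W(-2 - 1*5, -1) = 10 + 15*(1 - 1) = 10 + 15*0 = 10 + 0 = 10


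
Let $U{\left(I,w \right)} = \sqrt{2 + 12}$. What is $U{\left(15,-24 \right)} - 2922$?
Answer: $-2922 + \sqrt{14} \approx -2918.3$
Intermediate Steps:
$U{\left(I,w \right)} = \sqrt{14}$
$U{\left(15,-24 \right)} - 2922 = \sqrt{14} - 2922 = -2922 + \sqrt{14}$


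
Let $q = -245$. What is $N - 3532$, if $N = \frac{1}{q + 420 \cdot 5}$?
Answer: $- \frac{6551859}{1855} \approx -3532.0$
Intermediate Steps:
$N = \frac{1}{1855}$ ($N = \frac{1}{-245 + 420 \cdot 5} = \frac{1}{-245 + 2100} = \frac{1}{1855} \approx 0.00053908$)
$N - 3532 = \frac{1}{1855} - 3532 = - \frac{6551859}{1855}$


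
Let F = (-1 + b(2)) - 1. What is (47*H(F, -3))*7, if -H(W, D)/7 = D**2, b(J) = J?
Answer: -20727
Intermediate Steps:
F = 0 (F = (-1 + 2) - 1 = 1 - 1 = 0)
H(W, D) = -7*D**2
(47*H(F, -3))*7 = (47*(-7*(-3)**2))*7 = (47*(-7*9))*7 = (47*(-63))*7 = -2961*7 = -20727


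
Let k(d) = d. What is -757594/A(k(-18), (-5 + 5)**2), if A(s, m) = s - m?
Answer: 378797/9 ≈ 42089.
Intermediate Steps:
-757594/A(k(-18), (-5 + 5)**2) = -757594/(-18 - (-5 + 5)**2) = -757594/(-18 - 1*0**2) = -757594/(-18 - 1*0) = -757594/(-18 + 0) = -757594/(-18) = -757594*(-1/18) = 378797/9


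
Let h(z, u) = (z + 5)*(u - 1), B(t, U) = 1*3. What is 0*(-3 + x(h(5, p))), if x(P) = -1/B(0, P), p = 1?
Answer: 0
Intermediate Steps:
B(t, U) = 3
h(z, u) = (-1 + u)*(5 + z) (h(z, u) = (5 + z)*(-1 + u) = (-1 + u)*(5 + z))
x(P) = -1/3
0*(-3 + x(h(5, p))) = 0*(-3 - 1/3) = 0*(-10/3) = 0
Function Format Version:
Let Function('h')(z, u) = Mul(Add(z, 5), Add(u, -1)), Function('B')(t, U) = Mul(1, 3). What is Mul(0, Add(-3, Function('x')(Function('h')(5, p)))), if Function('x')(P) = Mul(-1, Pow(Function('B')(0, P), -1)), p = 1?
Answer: 0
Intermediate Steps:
Function('B')(t, U) = 3
Function('h')(z, u) = Mul(Add(-1, u), Add(5, z)) (Function('h')(z, u) = Mul(Add(5, z), Add(-1, u)) = Mul(Add(-1, u), Add(5, z)))
Function('x')(P) = Rational(-1, 3) (Function('x')(P) = Mul(-1, Pow(3, -1)) = Mul(-1, Rational(1, 3)) = Rational(-1, 3))
Mul(0, Add(-3, Function('x')(Function('h')(5, p)))) = Mul(0, Add(-3, Rational(-1, 3))) = Mul(0, Rational(-10, 3)) = 0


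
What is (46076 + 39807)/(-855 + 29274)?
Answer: 85883/28419 ≈ 3.0220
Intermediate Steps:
(46076 + 39807)/(-855 + 29274) = 85883/28419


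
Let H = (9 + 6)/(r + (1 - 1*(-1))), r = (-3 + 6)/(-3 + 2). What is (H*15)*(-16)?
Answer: 3600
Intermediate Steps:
r = -3 (r = 3/(-1) = 3*(-1) = -3)
H = -15 (H = (9 + 6)/(-3 + (1 - 1*(-1))) = 15/(-3 + (1 + 1)) = 15/(-3 + 2) = 15/(-1) = 15*(-1) = -15)
(H*15)*(-16) = -15*15*(-16) = -225*(-16) = 3600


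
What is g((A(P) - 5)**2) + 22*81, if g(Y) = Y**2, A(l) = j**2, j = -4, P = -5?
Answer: 16423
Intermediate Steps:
A(l) = 16 (A(l) = (-4)**2 = 16)
g((A(P) - 5)**2) + 22*81 = ((16 - 5)**2)**2 + 22*81 = (11**2)**2 + 1782 = 121**2 + 1782 = 14641 + 1782 = 16423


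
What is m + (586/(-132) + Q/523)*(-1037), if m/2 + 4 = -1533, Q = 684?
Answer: 5986183/34518 ≈ 173.42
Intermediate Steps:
m = -3074 (m = -8 + 2*(-1533) = -8 - 3066 = -3074)
m + (586/(-132) + Q/523)*(-1037) = -3074 + (586/(-132) + 684/523)*(-1037) = -3074 + (586*(-1/132) + 684*(1/523))*(-1037) = -3074 + (-293/66 + 684/523)*(-1037) = -3074 - 108095/34518*(-1037) = -3074 + 112094515/34518 = 5986183/34518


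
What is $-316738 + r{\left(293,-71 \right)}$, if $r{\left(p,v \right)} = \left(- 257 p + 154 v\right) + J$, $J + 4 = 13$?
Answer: $-402964$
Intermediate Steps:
$J = 9$ ($J = -4 + 13 = 9$)
$r{\left(p,v \right)} = 9 - 257 p + 154 v$ ($r{\left(p,v \right)} = \left(- 257 p + 154 v\right) + 9 = 9 - 257 p + 154 v$)
$-316738 + r{\left(293,-71 \right)} = -316738 + \left(9 - 75301 + 154 \left(-71\right)\right) = -316738 - 86226 = -402964$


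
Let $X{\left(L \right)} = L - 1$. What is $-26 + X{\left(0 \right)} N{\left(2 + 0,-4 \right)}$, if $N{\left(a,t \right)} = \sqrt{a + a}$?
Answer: $-28$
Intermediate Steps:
$X{\left(L \right)} = -1 + L$ ($X{\left(L \right)} = L - 1 = -1 + L$)
$N{\left(a,t \right)} = \sqrt{2} \sqrt{a}$ ($N{\left(a,t \right)} = \sqrt{2 a} = \sqrt{2} \sqrt{a}$)
$-26 + X{\left(0 \right)} N{\left(2 + 0,-4 \right)} = -26 + \left(-1 + 0\right) \sqrt{2} \sqrt{2 + 0} = -26 - \sqrt{2} \sqrt{2} = -26 - 2 = -28$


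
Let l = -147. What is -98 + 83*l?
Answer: -12299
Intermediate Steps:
-98 + 83*l = -98 + 83*(-147) = -98 - 12201 = -12299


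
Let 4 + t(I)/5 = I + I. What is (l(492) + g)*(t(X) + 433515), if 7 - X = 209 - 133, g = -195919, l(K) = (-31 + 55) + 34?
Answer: -84769620105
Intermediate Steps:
l(K) = 58 (l(K) = 24 + 34 = 58)
X = -69 (X = 7 - (209 - 133) = 7 - 1*76 = 7 - 76 = -69)
t(I) = -20 + 10*I (t(I) = -20 + 5*(I + I) = -20 + 5*(2*I) = -20 + 10*I)
(l(492) + g)*(t(X) + 433515) = (58 - 195919)*((-20 + 10*(-69)) + 433515) = -195861*((-20 - 690) + 433515) = -195861*(-710 + 433515) = -195861*432805 = -84769620105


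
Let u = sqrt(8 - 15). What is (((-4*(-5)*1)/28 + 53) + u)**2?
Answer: 141033/49 + 752*I*sqrt(7)/7 ≈ 2878.2 + 284.23*I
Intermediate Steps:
u = I*sqrt(7) (u = sqrt(-7) = I*sqrt(7) ≈ 2.6458*I)
(((-4*(-5)*1)/28 + 53) + u)**2 = (((-4*(-5)*1)/28 + 53) + I*sqrt(7))**2 = (((20*1)*(1/28) + 53) + I*sqrt(7))**2 = ((20*(1/28) + 53) + I*sqrt(7))**2 = ((5/7 + 53) + I*sqrt(7))**2 = (376/7 + I*sqrt(7))**2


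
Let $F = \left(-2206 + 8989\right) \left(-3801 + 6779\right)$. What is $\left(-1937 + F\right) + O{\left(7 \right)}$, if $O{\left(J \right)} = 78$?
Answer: $20197915$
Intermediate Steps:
$F = 20199774$ ($F = 6783 \cdot 2978 = 20199774$)
$\left(-1937 + F\right) + O{\left(7 \right)} = \left(-1937 + 20199774\right) + 78 = 20197837 + 78 = 20197915$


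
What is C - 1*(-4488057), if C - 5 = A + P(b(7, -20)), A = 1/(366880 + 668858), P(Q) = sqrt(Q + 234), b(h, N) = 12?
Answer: 4648456359757/1035738 + sqrt(246) ≈ 4.4881e+6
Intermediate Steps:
P(Q) = sqrt(234 + Q)
A = 1/1035738 ≈ 9.6550e-7
C = 5178691/1035738 + sqrt(246) (C = 5 + (1/1035738 + sqrt(234 + 12)) = 5 + (1/1035738 + sqrt(246)) = 5178691/1035738 + sqrt(246) ≈ 20.684)
C - 1*(-4488057) = (5178691/1035738 + sqrt(246)) - 1*(-4488057) = (5178691/1035738 + sqrt(246)) + 4488057 = 4648456359757/1035738 + sqrt(246)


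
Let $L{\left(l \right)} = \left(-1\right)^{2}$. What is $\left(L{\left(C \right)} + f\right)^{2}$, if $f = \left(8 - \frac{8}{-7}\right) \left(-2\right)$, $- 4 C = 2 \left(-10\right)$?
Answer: $\frac{14641}{49} \approx 298.8$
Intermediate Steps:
$C = 5$ ($C = - \frac{2 \left(-10\right)}{4} = \left(- \frac{1}{4}\right) \left(-20\right) = 5$)
$f = - \frac{128}{7}$ ($f = \left(8 - - \frac{8}{7}\right) \left(-2\right) = \left(8 + \frac{8}{7}\right) \left(-2\right) = \frac{64}{7} \left(-2\right) = - \frac{128}{7} \approx -18.286$)
$L{\left(l \right)} = 1$
$\left(L{\left(C \right)} + f\right)^{2} = \left(1 - \frac{128}{7}\right)^{2} = \left(- \frac{121}{7}\right)^{2} = \frac{14641}{49}$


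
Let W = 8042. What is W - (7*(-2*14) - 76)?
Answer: 8314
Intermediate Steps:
W - (7*(-2*14) - 76) = 8042 - (7*(-2*14) - 76) = 8042 - (7*(-28) - 76) = 8042 - (-196 - 76) = 8042 - 1*(-272) = 8042 + 272 = 8314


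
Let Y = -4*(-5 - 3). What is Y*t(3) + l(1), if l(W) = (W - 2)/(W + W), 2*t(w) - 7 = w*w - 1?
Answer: 479/2 ≈ 239.50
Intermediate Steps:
t(w) = 3 + w²/2 (t(w) = 7/2 + (w*w - 1)/2 = 7/2 + (w² - 1)/2 = 7/2 + (-1 + w²)/2 = 7/2 + (-½ + w²/2) = 3 + w²/2)
l(W) = (-2 + W)/(2*W) (l(W) = (-2 + W)/((2*W)) = (-2 + W)*(1/(2*W)) = (-2 + W)/(2*W))
Y = 32 (Y = -4*(-8) = 32)
Y*t(3) + l(1) = 32*(3 + (½)*3²) + (½)*(-2 + 1)/1 = 32*(3 + (½)*9) + (½)*1*(-1) = 32*(3 + 9/2) - ½ = 32*(15/2) - ½ = 240 - ½ = 479/2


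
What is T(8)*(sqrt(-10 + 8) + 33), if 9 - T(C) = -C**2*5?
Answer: 10857 + 329*I*sqrt(2) ≈ 10857.0 + 465.28*I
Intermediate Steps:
T(C) = 9 + 5*C**2 (T(C) = 9 - (-C**2)*5 = 9 - (-5)*C**2 = 9 + 5*C**2)
T(8)*(sqrt(-10 + 8) + 33) = (9 + 5*8**2)*(sqrt(-10 + 8) + 33) = (9 + 5*64)*(sqrt(-2) + 33) = (9 + 320)*(I*sqrt(2) + 33) = 329*(33 + I*sqrt(2)) = 10857 + 329*I*sqrt(2)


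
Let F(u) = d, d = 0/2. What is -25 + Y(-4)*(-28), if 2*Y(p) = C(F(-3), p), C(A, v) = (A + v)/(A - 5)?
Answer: -181/5 ≈ -36.200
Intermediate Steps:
d = 0 (d = 0*(½) = 0)
F(u) = 0
C(A, v) = (A + v)/(-5 + A)
Y(p) = -p/10 (Y(p) = ((0 + p)/(-5 + 0))/2 = (p/(-5))/2 = (-p/5)/2 = -p/10)
-25 + Y(-4)*(-28) = -25 - ⅒*(-4)*(-28) = -25 + (⅖)*(-28) = -25 - 56/5 = -181/5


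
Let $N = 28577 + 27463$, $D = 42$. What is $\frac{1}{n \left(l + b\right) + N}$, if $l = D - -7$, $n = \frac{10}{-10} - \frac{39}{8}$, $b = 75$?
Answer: $\frac{2}{110623} \approx 1.8079 \cdot 10^{-5}$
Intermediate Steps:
$n = - \frac{47}{8}$ ($n = 10 \left(- \frac{1}{10}\right) - \frac{39}{8} = -1 - \frac{39}{8} = - \frac{47}{8} \approx -5.875$)
$l = 49$ ($l = 42 - -7 = 42 + 7 = 49$)
$N = 56040$
$\frac{1}{n \left(l + b\right) + N} = \frac{1}{- \frac{47 \left(49 + 75\right)}{8} + 56040} = \frac{1}{\left(- \frac{47}{8}\right) 124 + 56040} = \frac{1}{- \frac{1457}{2} + 56040} = \frac{1}{\frac{110623}{2}} = \frac{2}{110623}$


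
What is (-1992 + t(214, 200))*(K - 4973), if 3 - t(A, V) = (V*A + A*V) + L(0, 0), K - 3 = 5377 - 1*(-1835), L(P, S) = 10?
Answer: -196396958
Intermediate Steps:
K = 7215 (K = 3 + (5377 - 1*(-1835)) = 3 + (5377 + 1835) = 3 + 7212 = 7215)
t(A, V) = -7 - 2*A*V (t(A, V) = 3 - ((V*A + A*V) + 10) = 3 - ((A*V + A*V) + 10) = 3 - (2*A*V + 10) = 3 - (10 + 2*A*V) = 3 + (-10 - 2*A*V) = -7 - 2*A*V)
(-1992 + t(214, 200))*(K - 4973) = (-1992 + (-7 - 2*214*200))*(7215 - 4973) = (-1992 + (-7 - 85600))*2242 = (-1992 - 85607)*2242 = -87599*2242 = -196396958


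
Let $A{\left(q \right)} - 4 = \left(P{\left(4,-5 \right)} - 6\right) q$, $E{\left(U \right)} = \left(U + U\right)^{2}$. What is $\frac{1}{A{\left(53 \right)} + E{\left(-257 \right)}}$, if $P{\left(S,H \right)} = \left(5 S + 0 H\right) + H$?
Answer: $\frac{1}{264677} \approx 3.7782 \cdot 10^{-6}$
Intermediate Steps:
$P{\left(S,H \right)} = H + 5 S$ ($P{\left(S,H \right)} = \left(5 S + 0\right) + H = 5 S + H = H + 5 S$)
$E{\left(U \right)} = 4 U^{2}$ ($E{\left(U \right)} = \left(2 U\right)^{2} = 4 U^{2}$)
$A{\left(q \right)} = 4 + 9 q$ ($A{\left(q \right)} = 4 + \left(\left(-5 + 5 \cdot 4\right) - 6\right) q = 4 + \left(\left(-5 + 20\right) - 6\right) q = 4 + \left(15 - 6\right) q = 4 + 9 q$)
$\frac{1}{A{\left(53 \right)} + E{\left(-257 \right)}} = \frac{1}{\left(4 + 9 \cdot 53\right) + 4 \left(-257\right)^{2}} = \frac{1}{\left(4 + 477\right) + 4 \cdot 66049} = \frac{1}{481 + 264196} = \frac{1}{264677}$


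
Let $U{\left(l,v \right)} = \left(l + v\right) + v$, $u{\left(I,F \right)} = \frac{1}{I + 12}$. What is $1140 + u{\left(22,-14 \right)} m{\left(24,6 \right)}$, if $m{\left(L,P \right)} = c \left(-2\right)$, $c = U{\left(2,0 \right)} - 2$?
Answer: $1140$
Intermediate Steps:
$u{\left(I,F \right)} = \frac{1}{12 + I}$
$U{\left(l,v \right)} = l + 2 v$
$c = 0$ ($c = \left(2 + 2 \cdot 0\right) - 2 = \left(2 + 0\right) - 2 = 2 - 2 = 0$)
$m{\left(L,P \right)} = 0$ ($m{\left(L,P \right)} = 0 \left(-2\right) = 0$)
$1140 + u{\left(22,-14 \right)} m{\left(24,6 \right)} = 1140 + \frac{1}{12 + 22} \cdot 0 = 1140 + \frac{1}{34} \cdot 0 = 1140 + 0 = 1140$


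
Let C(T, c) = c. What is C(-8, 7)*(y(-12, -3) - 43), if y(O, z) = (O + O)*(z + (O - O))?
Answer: 203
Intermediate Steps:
y(O, z) = 2*O*z (y(O, z) = (2*O)*(z + 0) = (2*O)*z = 2*O*z)
C(-8, 7)*(y(-12, -3) - 43) = 7*(2*(-12)*(-3) - 43) = 7*(72 - 43) = 7*29 = 203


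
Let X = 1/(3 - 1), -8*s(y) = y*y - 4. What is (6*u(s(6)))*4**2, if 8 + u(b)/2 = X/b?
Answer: -1560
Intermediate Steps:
s(y) = 1/2 - y**2/8 (s(y) = -(y*y - 4)/8 = -(y**2 - 4)/8 = -(-4 + y**2)/8 = 1/2 - y**2/8)
X = 1/2 ≈ 0.50000
u(b) = -16 + 1/b (u(b) = -16 + 2*(1/(2*b)) = -16 + 1/b)
(6*u(s(6)))*4**2 = (6*(-16 + 1/(1/2 - 1/8*6**2)))*4**2 = (6*(-16 + 1/(1/2 - 1/8*36)))*16 = (6*(-16 + 1/(1/2 - 9/2)))*16 = (6*(-16 + 1/(-4)))*16 = (6*(-16 - 1/4))*16 = (6*(-65/4))*16 = -195/2*16 = -1560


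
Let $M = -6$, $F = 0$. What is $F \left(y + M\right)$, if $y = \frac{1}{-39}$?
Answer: $0$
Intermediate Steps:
$y = - \frac{1}{39} \approx -0.025641$
$F \left(y + M\right) = 0 \left(- \frac{1}{39} - 6\right) = 0 \left(- \frac{235}{39}\right) = 0$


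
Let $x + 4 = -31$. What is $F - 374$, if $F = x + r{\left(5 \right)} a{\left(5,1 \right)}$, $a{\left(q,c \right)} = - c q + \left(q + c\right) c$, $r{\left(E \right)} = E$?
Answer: $-404$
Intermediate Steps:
$x = -35$ ($x = -4 - 31 = -35$)
$a{\left(q,c \right)} = c \left(c + q\right) - c q$ ($a{\left(q,c \right)} = - c q + \left(c + q\right) c = - c q + c \left(c + q\right) = c \left(c + q\right) - c q$)
$F = -30$ ($F = -35 + 5 \cdot 1^{2} = -35 + 5 \cdot 1 = -35 + 5 = -30$)
$F - 374 = -30 - 374 = -404$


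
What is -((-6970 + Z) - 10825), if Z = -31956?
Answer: 49751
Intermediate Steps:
-((-6970 + Z) - 10825) = -((-6970 - 31956) - 10825) = -(-38926 - 10825) = -1*(-49751) = 49751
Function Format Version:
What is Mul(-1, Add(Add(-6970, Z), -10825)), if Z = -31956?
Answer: 49751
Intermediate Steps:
Mul(-1, Add(Add(-6970, Z), -10825)) = Mul(-1, Add(Add(-6970, -31956), -10825)) = Mul(-1, Add(-38926, -10825)) = Mul(-1, -49751) = 49751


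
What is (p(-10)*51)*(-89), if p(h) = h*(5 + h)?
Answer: -226950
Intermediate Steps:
(p(-10)*51)*(-89) = (-10*(5 - 10)*51)*(-89) = (-10*(-5)*51)*(-89) = (50*51)*(-89) = 2550*(-89) = -226950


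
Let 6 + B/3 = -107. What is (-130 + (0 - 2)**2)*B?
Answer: 42714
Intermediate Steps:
B = -339 (B = -18 + 3*(-107) = -18 - 321 = -339)
(-130 + (0 - 2)**2)*B = (-130 + (0 - 2)**2)*(-339) = (-130 + (-2)**2)*(-339) = (-130 + 4)*(-339) = -126*(-339) = 42714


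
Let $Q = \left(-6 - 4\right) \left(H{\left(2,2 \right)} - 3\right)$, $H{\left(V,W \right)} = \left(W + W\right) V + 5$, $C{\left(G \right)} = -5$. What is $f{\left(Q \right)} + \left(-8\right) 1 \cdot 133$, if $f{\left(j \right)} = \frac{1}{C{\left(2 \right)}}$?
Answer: $- \frac{5321}{5} \approx -1064.2$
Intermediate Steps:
$H{\left(V,W \right)} = 5 + 2 V W$ ($H{\left(V,W \right)} = 2 W V + 5 = 2 V W + 5 = 5 + 2 V W$)
$Q = -100$ ($Q = \left(-6 - 4\right) \left(\left(5 + 2 \cdot 2 \cdot 2\right) - 3\right) = - 10 \left(\left(5 + 8\right) - 3\right) = - 10 \left(13 - 3\right) = \left(-10\right) 10 = -100$)
$f{\left(j \right)} = - \frac{1}{5}$ ($f{\left(j \right)} = \frac{1}{-5} = - \frac{1}{5}$)
$f{\left(Q \right)} + \left(-8\right) 1 \cdot 133 = - \frac{1}{5} + \left(-8\right) 1 \cdot 133 = - \frac{1}{5} - 1064 = - \frac{5321}{5}$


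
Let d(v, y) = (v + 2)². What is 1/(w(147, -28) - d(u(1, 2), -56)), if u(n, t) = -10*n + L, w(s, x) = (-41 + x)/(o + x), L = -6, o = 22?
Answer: -2/369 ≈ -0.0054201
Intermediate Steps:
w(s, x) = (-41 + x)/(22 + x)
u(n, t) = -6 - 10*n (u(n, t) = -10*n - 6 = -6 - 10*n)
d(v, y) = (2 + v)²
1/(w(147, -28) - d(u(1, 2), -56)) = 1/((-41 - 28)/(22 - 28) - (2 + (-6 - 10*1))²) = 1/(-69/(-6) - (2 + (-6 - 10))²) = 1/(-⅙*(-69) - (2 - 16)²) = 1/(23/2 - 1*(-14)²) = 1/(23/2 - 1*196) = 1/(23/2 - 196) = 1/(-369/2) = -2/369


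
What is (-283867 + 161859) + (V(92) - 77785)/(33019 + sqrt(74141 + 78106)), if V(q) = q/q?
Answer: -66501873537404/545051057 + 38892*sqrt(152247)/545051057 ≈ -1.2201e+5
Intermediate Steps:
V(q) = 1
(-283867 + 161859) + (V(92) - 77785)/(33019 + sqrt(74141 + 78106)) = (-283867 + 161859) + (1 - 77785)/(33019 + sqrt(74141 + 78106)) = -122008 - 77784/(33019 + sqrt(152247))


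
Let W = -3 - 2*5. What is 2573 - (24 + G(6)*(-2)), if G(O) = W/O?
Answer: 7634/3 ≈ 2544.7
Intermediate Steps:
W = -13 (W = -3 - 10 = -13)
G(O) = -13/O
2573 - (24 + G(6)*(-2)) = 2573 - (24 - 13/6*(-2)) = 2573 - (24 + 13/3) = 2573 - 1*85/3 = 2573 - 85/3 = 7634/3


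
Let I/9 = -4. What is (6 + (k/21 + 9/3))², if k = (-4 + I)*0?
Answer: 81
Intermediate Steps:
I = -36 (I = 9*(-4) = -36)
k = 0 (k = (-4 - 36)*0 = -40*0 = 0)
(6 + (k/21 + 9/3))² = (6 + (0/21 + 9/3))² = (6 + (0*(1/21) + 9*(⅓)))² = (6 + (0 + 3))² = (6 + 3)² = 9² = 81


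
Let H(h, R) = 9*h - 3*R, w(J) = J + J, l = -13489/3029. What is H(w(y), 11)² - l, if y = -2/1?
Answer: 14434558/3029 ≈ 4765.5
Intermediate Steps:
l = -13489/3029 (l = -13489*1/3029 = -13489/3029 ≈ -4.4533)
y = -2 (y = -2*1 = -2)
w(J) = 2*J
H(h, R) = -3*R + 9*h
H(w(y), 11)² - l = (-3*11 + 9*(2*(-2)))² - 1*(-13489/3029) = (-33 + 9*(-4))² + 13489/3029 = (-33 - 36)² + 13489/3029 = (-69)² + 13489/3029 = 4761 + 13489/3029 = 14434558/3029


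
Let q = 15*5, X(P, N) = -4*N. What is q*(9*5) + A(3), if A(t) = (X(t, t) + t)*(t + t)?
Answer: 3321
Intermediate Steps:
A(t) = -6*t² (A(t) = (-4*t + t)*(t + t) = (-3*t)*(2*t) = -6*t²)
q = 75
q*(9*5) + A(3) = 75*(9*5) - 6*3² = 75*45 - 6*9 = 3375 - 54 = 3321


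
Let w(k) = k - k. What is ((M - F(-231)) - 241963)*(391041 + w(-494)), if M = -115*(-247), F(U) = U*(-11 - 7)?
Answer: -85135882356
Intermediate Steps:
F(U) = -18*U (F(U) = U*(-18) = -18*U)
w(k) = 0
M = 28405
((M - F(-231)) - 241963)*(391041 + w(-494)) = ((28405 - (-18)*(-231)) - 241963)*(391041 + 0) = ((28405 - 1*4158) - 241963)*391041 = ((28405 - 4158) - 241963)*391041 = (24247 - 241963)*391041 = -217716*391041 = -85135882356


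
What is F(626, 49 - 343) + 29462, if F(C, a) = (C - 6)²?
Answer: 413862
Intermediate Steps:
F(C, a) = (-6 + C)²
F(626, 49 - 343) + 29462 = (-6 + 626)² + 29462 = 620² + 29462 = 384400 + 29462 = 413862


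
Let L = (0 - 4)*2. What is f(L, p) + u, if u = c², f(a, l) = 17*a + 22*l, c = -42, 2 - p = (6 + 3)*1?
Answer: 1474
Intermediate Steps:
L = -8 (L = -4*2 = -8)
p = -7 (p = 2 - (6 + 3) = 2 - 9 = -7)
u = 1764 (u = (-42)² = 1764)
f(L, p) + u = (17*(-8) + 22*(-7)) + 1764 = (-136 - 154) + 1764 = -290 + 1764 = 1474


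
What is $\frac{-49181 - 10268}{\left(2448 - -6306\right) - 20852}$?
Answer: $\frac{59449}{12098} \approx 4.914$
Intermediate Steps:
$\frac{-49181 - 10268}{\left(2448 - -6306\right) - 20852} = - \frac{59449}{\left(2448 + 6306\right) - 20852} = - \frac{59449}{8754 - 20852} = - \frac{59449}{-12098} = \left(-59449\right) \left(- \frac{1}{12098}\right) = \frac{59449}{12098}$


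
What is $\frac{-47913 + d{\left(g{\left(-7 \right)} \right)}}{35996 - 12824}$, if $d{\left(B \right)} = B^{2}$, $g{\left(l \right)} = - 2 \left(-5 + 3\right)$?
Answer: $- \frac{47897}{23172} \approx -2.067$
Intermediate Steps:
$g{\left(l \right)} = 4$ ($g{\left(l \right)} = \left(-2\right) \left(-2\right) = 4$)
$\frac{-47913 + d{\left(g{\left(-7 \right)} \right)}}{35996 - 12824} = \frac{-47913 + 4^{2}}{35996 - 12824} = \frac{-47913 + 16}{23172} = \left(-47897\right) \frac{1}{23172} = - \frac{47897}{23172}$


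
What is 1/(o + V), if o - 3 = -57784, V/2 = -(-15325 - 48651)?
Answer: 1/70171 ≈ 1.4251e-5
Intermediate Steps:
V = 127952 (V = 2*(-(-15325 - 48651)) = 2*(-1*(-63976)) = 2*63976 = 127952)
o = -57781 (o = 3 - 57784 = -57781)
1/(o + V) = 1/(-57781 + 127952) = 1/70171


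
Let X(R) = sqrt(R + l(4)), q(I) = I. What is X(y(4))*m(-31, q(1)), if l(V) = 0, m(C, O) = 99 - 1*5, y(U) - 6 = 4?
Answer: 94*sqrt(10) ≈ 297.25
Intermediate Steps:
y(U) = 10 (y(U) = 6 + 4 = 10)
m(C, O) = 94 (m(C, O) = 99 - 5 = 94)
X(R) = sqrt(R) (X(R) = sqrt(R + 0) = sqrt(R))
X(y(4))*m(-31, q(1)) = sqrt(10)*94 = 94*sqrt(10)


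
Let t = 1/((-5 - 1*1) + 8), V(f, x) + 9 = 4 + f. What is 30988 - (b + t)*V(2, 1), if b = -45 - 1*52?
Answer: 61397/2 ≈ 30699.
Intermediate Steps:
V(f, x) = -5 + f (V(f, x) = -9 + (4 + f) = -5 + f)
b = -97 (b = -45 - 52 = -97)
t = ½ (t = 1/((-5 - 1) + 8) = 1/(-6 + 8) = 1/2 = ½ ≈ 0.50000)
30988 - (b + t)*V(2, 1) = 30988 - (-97 + ½)*(-5 + 2) = 30988 - (-193)*(-3)/2 = 30988 - 1*579/2 = 30988 - 579/2 = 61397/2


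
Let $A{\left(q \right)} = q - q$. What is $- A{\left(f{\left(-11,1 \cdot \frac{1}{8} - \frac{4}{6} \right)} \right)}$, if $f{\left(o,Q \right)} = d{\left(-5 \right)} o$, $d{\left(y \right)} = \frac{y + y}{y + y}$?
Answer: $0$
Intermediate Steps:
$d{\left(y \right)} = 1$ ($d{\left(y \right)} = \frac{2 y}{2 y} = 2 y \frac{1}{2 y} = 1$)
$f{\left(o,Q \right)} = o$ ($f{\left(o,Q \right)} = 1 o = o$)
$A{\left(q \right)} = 0$
$- A{\left(f{\left(-11,1 \cdot \frac{1}{8} - \frac{4}{6} \right)} \right)} = \left(-1\right) 0 = 0$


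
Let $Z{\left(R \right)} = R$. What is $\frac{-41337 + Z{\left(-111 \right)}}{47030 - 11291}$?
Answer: $- \frac{1256}{1083} \approx -1.1597$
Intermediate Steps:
$\frac{-41337 + Z{\left(-111 \right)}}{47030 - 11291} = \frac{-41337 - 111}{47030 - 11291} = - \frac{41448}{35739} = \left(-41448\right) \frac{1}{35739} = - \frac{1256}{1083}$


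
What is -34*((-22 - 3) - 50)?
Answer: 2550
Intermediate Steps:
-34*((-22 - 3) - 50) = -34*(-25 - 50) = -34*(-75) = 2550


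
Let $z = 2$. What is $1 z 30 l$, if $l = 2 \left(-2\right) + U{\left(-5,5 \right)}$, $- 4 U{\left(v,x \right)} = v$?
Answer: $-165$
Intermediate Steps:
$U{\left(v,x \right)} = - \frac{v}{4}$
$l = - \frac{11}{4}$ ($l = 2 \left(-2\right) - - \frac{5}{4} = -4 + \frac{5}{4} = - \frac{11}{4} \approx -2.75$)
$1 z 30 l = 1 \cdot 2 \cdot 30 \left(- \frac{11}{4}\right) = 2 \cdot 30 \left(- \frac{11}{4}\right) = 60 \left(- \frac{11}{4}\right) = -165$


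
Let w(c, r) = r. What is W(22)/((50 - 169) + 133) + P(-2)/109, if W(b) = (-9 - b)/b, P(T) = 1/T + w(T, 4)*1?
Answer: -2301/33572 ≈ -0.068539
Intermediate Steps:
P(T) = 4 + 1/T (P(T) = 1/T + 4*1 = 1/T + 4 = 4 + 1/T)
W(b) = (-9 - b)/b
W(22)/((50 - 169) + 133) + P(-2)/109 = ((-9 - 1*22)/22)/((50 - 169) + 133) + (4 + 1/(-2))/109 = ((-9 - 22)/22)/(-119 + 133) + (4 - ½)*(1/109) = ((1/22)*(-31))/14 + (7/2)*(1/109) = -31/22*1/14 + 7/218 = -31/308 + 7/218 = -2301/33572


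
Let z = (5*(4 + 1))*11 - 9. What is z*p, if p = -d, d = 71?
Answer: -18886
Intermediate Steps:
p = -71 (p = -1*71 = -71)
z = 266 (z = (5*5)*11 - 9 = 25*11 - 9 = 275 - 9 = 266)
z*p = 266*(-71) = -18886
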